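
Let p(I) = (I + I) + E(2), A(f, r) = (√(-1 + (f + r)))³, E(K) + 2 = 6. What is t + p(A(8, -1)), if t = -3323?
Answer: -3319 + 12*√6 ≈ -3289.6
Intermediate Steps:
E(K) = 4 (E(K) = -2 + 6 = 4)
A(f, r) = (-1 + f + r)^(3/2) (A(f, r) = (√(-1 + f + r))³ = (-1 + f + r)^(3/2))
p(I) = 4 + 2*I (p(I) = (I + I) + 4 = 2*I + 4 = 4 + 2*I)
t + p(A(8, -1)) = -3323 + (4 + 2*(-1 + 8 - 1)^(3/2)) = -3323 + (4 + 2*6^(3/2)) = -3323 + (4 + 2*(6*√6)) = -3323 + (4 + 12*√6) = -3319 + 12*√6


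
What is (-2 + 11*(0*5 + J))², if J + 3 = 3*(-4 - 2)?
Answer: 54289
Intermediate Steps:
J = -21 (J = -3 + 3*(-4 - 2) = -3 + 3*(-6) = -3 - 18 = -21)
(-2 + 11*(0*5 + J))² = (-2 + 11*(0*5 - 21))² = (-2 + 11*(0 - 21))² = (-2 + 11*(-21))² = (-2 - 231)² = (-233)² = 54289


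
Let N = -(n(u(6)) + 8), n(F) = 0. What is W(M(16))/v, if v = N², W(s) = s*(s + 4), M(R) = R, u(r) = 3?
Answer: 5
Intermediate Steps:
W(s) = s*(4 + s)
N = -8 (N = -(0 + 8) = -1*8 = -8)
v = 64 (v = (-8)² = 64)
W(M(16))/v = (16*(4 + 16))/64 = (16*20)*(1/64) = 320*(1/64) = 5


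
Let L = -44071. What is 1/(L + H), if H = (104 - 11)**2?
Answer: -1/35422 ≈ -2.8231e-5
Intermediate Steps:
H = 8649 (H = 93**2 = 8649)
1/(L + H) = 1/(-44071 + 8649) = 1/(-35422) = -1/35422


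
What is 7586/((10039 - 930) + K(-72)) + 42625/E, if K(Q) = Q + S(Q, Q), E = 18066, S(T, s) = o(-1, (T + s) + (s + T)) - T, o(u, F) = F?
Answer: 513043801/159360186 ≈ 3.2194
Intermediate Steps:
S(T, s) = T + 2*s (S(T, s) = ((T + s) + (s + T)) - T = ((T + s) + (T + s)) - T = (2*T + 2*s) - T = T + 2*s)
K(Q) = 4*Q (K(Q) = Q + (Q + 2*Q) = Q + 3*Q = 4*Q)
7586/((10039 - 930) + K(-72)) + 42625/E = 7586/((10039 - 930) + 4*(-72)) + 42625/18066 = 7586/(9109 - 288) + 42625*(1/18066) = 7586/8821 + 42625/18066 = 513043801/159360186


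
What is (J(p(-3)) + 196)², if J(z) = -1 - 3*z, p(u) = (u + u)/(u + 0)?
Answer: 35721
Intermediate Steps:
p(u) = 2 (p(u) = (2*u)/u = 2)
J(z) = -1 - 3*z
(J(p(-3)) + 196)² = ((-1 - 3*2) + 196)² = ((-1 - 6) + 196)² = (-7 + 196)² = 189² = 35721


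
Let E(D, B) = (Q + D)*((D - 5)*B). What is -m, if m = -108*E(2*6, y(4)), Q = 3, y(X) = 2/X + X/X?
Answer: 17010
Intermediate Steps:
y(X) = 1 + 2/X (y(X) = 2/X + 1 = 1 + 2/X)
E(D, B) = B*(-5 + D)*(3 + D) (E(D, B) = (3 + D)*((D - 5)*B) = (3 + D)*((-5 + D)*B) = (3 + D)*(B*(-5 + D)) = B*(-5 + D)*(3 + D))
m = -17010 (m = -108*(2 + 4)/4*(-15 + (2*6)² - 4*6) = -108*(¼)*6*(-15 + 12² - 2*12) = -162*(-15 + 144 - 24) = -162*105 = -108*315/2 = -17010)
-m = -1*(-17010) = 17010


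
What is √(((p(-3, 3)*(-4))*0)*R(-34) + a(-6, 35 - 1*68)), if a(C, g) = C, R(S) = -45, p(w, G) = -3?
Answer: I*√6 ≈ 2.4495*I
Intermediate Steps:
√(((p(-3, 3)*(-4))*0)*R(-34) + a(-6, 35 - 1*68)) = √((-3*(-4)*0)*(-45) - 6) = √((12*0)*(-45) - 6) = √(0*(-45) - 6) = √(0 - 6) = √(-6) = I*√6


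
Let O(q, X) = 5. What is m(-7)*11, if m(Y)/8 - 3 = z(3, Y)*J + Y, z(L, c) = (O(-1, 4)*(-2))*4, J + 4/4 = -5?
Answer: 20768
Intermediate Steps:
J = -6 (J = -1 - 5 = -6)
z(L, c) = -40 (z(L, c) = (5*(-2))*4 = -10*4 = -40)
m(Y) = 1944 + 8*Y (m(Y) = 24 + 8*(-40*(-6) + Y) = 24 + 8*(240 + Y) = 24 + (1920 + 8*Y) = 1944 + 8*Y)
m(-7)*11 = (1944 + 8*(-7))*11 = (1944 - 56)*11 = 1888*11 = 20768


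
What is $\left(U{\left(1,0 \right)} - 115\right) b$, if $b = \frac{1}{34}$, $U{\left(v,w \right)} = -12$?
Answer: $- \frac{127}{34} \approx -3.7353$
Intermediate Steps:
$b = \frac{1}{34} \approx 0.029412$
$\left(U{\left(1,0 \right)} - 115\right) b = \left(-12 - 115\right) \frac{1}{34} = \left(-127\right) \frac{1}{34} = - \frac{127}{34}$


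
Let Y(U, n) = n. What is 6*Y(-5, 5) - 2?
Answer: 28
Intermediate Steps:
6*Y(-5, 5) - 2 = 6*5 - 2 = 30 - 2 = 28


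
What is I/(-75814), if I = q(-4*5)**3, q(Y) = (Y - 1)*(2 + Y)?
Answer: -27005076/37907 ≈ -712.40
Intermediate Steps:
q(Y) = (-1 + Y)*(2 + Y)
I = 54010152 (I = (-2 - 4*5 + (-4*5)**2)**3 = (-2 - 20 + (-20)**2)**3 = (-2 - 20 + 400)**3 = 378**3 = 54010152)
I/(-75814) = 54010152/(-75814) = 54010152*(-1/75814) = -27005076/37907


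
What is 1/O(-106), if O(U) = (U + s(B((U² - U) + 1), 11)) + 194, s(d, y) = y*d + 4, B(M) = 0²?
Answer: 1/92 ≈ 0.010870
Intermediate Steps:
B(M) = 0
s(d, y) = 4 + d*y (s(d, y) = d*y + 4 = 4 + d*y)
O(U) = 198 + U (O(U) = (U + (4 + 0*11)) + 194 = (U + (4 + 0)) + 194 = (U + 4) + 194 = (4 + U) + 194 = 198 + U)
1/O(-106) = 1/(198 - 106) = 1/92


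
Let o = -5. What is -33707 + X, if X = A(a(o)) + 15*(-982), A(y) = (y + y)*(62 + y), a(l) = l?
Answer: -49007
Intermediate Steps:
A(y) = 2*y*(62 + y) (A(y) = (2*y)*(62 + y) = 2*y*(62 + y))
X = -15300 (X = 2*(-5)*(62 - 5) + 15*(-982) = 2*(-5)*57 - 14730 = -570 - 14730 = -15300)
-33707 + X = -33707 - 15300 = -49007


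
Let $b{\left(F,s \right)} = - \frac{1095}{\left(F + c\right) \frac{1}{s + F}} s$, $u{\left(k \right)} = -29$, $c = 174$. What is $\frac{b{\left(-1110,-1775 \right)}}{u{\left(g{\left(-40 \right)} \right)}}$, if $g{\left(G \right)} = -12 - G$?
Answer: $- \frac{1869119375}{9048} \approx -2.0658 \cdot 10^{5}$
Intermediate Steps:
$b{\left(F,s \right)} = - \frac{1095 s \left(F + s\right)}{174 + F}$ ($b{\left(F,s \right)} = - \frac{1095}{\left(F + 174\right) \frac{1}{s + F}} s = - \frac{1095}{\left(174 + F\right) \frac{1}{F + s}} s = - \frac{1095}{\frac{1}{F + s} \left(174 + F\right)} s = - 1095 \frac{F + s}{174 + F} s = - \frac{1095 \left(F + s\right)}{174 + F} s = - \frac{1095 s \left(F + s\right)}{174 + F}$)
$\frac{b{\left(-1110,-1775 \right)}}{u{\left(g{\left(-40 \right)} \right)}} = \frac{\left(-1095\right) \left(-1775\right) \frac{1}{174 - 1110} \left(-1110 - 1775\right)}{-29} = \left(-1095\right) \left(-1775\right) \frac{1}{-936} \left(-2885\right) \left(- \frac{1}{29}\right) = \left(-1095\right) \left(-1775\right) \left(- \frac{1}{936}\right) \left(-2885\right) \left(- \frac{1}{29}\right) = \frac{1869119375}{312} \left(- \frac{1}{29}\right) = - \frac{1869119375}{9048}$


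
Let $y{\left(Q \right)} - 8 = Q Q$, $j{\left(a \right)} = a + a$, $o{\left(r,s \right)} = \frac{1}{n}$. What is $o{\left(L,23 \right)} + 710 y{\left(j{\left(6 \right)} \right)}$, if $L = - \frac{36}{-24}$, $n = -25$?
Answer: $\frac{2697999}{25} \approx 1.0792 \cdot 10^{5}$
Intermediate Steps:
$L = \frac{3}{2}$ ($L = \left(-36\right) \left(- \frac{1}{24}\right) = \frac{3}{2} \approx 1.5$)
$o{\left(r,s \right)} = - \frac{1}{25}$ ($o{\left(r,s \right)} = \frac{1}{-25} = - \frac{1}{25}$)
$j{\left(a \right)} = 2 a$
$y{\left(Q \right)} = 8 + Q^{2}$ ($y{\left(Q \right)} = 8 + Q Q = 8 + Q^{2}$)
$o{\left(L,23 \right)} + 710 y{\left(j{\left(6 \right)} \right)} = - \frac{1}{25} + 710 \left(8 + \left(2 \cdot 6\right)^{2}\right) = - \frac{1}{25} + 710 \left(8 + 12^{2}\right) = - \frac{1}{25} + 710 \left(8 + 144\right) = - \frac{1}{25} + 710 \cdot 152 = - \frac{1}{25} + 107920 = \frac{2697999}{25}$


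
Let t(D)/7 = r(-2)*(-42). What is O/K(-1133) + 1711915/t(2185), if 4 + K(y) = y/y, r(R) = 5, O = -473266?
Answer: 15345895/98 ≈ 1.5659e+5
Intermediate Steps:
K(y) = -3 (K(y) = -4 + y/y = -4 + 1 = -3)
t(D) = -1470 (t(D) = 7*(5*(-42)) = 7*(-210) = -1470)
O/K(-1133) + 1711915/t(2185) = -473266/(-3) + 1711915/(-1470) = -473266*(-⅓) + 1711915*(-1/1470) = 473266/3 - 342383/294 = 15345895/98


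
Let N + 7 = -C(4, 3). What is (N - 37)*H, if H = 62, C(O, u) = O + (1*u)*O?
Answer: -3720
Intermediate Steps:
C(O, u) = O + O*u (C(O, u) = O + u*O = O + O*u)
N = -23 (N = -7 - 4*(1 + 3) = -7 - 4*4 = -7 - 1*16 = -7 - 16 = -23)
(N - 37)*H = (-23 - 37)*62 = -60*62 = -3720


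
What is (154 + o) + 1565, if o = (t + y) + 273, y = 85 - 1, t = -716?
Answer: 1360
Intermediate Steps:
y = 84
o = -359 (o = (-716 + 84) + 273 = -632 + 273 = -359)
(154 + o) + 1565 = (154 - 359) + 1565 = -205 + 1565 = 1360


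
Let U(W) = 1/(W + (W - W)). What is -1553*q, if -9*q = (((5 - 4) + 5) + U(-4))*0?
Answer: 0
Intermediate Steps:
U(W) = 1/W (U(W) = 1/(W + 0) = 1/W)
q = 0 (q = -(((5 - 4) + 5) + 1/(-4))*0/9 = -((1 + 5) - ¼)*0/9 = -(6 - ¼)*0/9 = -23*0/36 = -⅑*0 = 0)
-1553*q = -1553*0 = 0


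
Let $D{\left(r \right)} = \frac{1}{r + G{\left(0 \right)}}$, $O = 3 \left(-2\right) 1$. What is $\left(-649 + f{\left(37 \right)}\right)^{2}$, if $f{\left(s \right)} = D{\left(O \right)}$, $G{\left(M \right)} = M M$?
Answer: $\frac{15171025}{36} \approx 4.2142 \cdot 10^{5}$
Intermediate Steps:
$G{\left(M \right)} = M^{2}$
$O = -6$ ($O = \left(-6\right) 1 = -6$)
$D{\left(r \right)} = \frac{1}{r}$ ($D{\left(r \right)} = \frac{1}{r + 0^{2}} = \frac{1}{r + 0} = \frac{1}{r}$)
$f{\left(s \right)} = - \frac{1}{6}$ ($f{\left(s \right)} = \frac{1}{-6} = - \frac{1}{6}$)
$\left(-649 + f{\left(37 \right)}\right)^{2} = \left(-649 - \frac{1}{6}\right)^{2} = \left(- \frac{3895}{6}\right)^{2} = \frac{15171025}{36}$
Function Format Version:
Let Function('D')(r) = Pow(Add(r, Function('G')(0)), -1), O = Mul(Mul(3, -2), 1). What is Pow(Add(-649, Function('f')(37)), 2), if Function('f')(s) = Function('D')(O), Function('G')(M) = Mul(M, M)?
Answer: Rational(15171025, 36) ≈ 4.2142e+5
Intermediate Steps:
Function('G')(M) = Pow(M, 2)
O = -6 (O = Mul(-6, 1) = -6)
Function('D')(r) = Pow(r, -1) (Function('D')(r) = Pow(Add(r, Pow(0, 2)), -1) = Pow(Add(r, 0), -1) = Pow(r, -1))
Function('f')(s) = Rational(-1, 6) (Function('f')(s) = Pow(-6, -1) = Rational(-1, 6))
Pow(Add(-649, Function('f')(37)), 2) = Pow(Add(-649, Rational(-1, 6)), 2) = Pow(Rational(-3895, 6), 2) = Rational(15171025, 36)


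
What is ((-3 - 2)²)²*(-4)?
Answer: -2500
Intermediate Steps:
((-3 - 2)²)²*(-4) = ((-5)²)²*(-4) = 25²*(-4) = 625*(-4) = -2500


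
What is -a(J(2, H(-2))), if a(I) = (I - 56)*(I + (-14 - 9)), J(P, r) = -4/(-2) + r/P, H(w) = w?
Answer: -1210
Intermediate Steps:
J(P, r) = 2 + r/P (J(P, r) = -4*(-½) + r/P = 2 + r/P)
a(I) = (-56 + I)*(-23 + I) (a(I) = (-56 + I)*(I - 23) = (-56 + I)*(-23 + I))
-a(J(2, H(-2))) = -(1288 + (2 - 2/2)² - 79*(2 - 2/2)) = -(1288 + (2 - 2*½)² - 79*(2 - 2*½)) = -(1288 + (2 - 1)² - 79*(2 - 1)) = -(1288 + 1² - 79*1) = -(1288 + 1 - 79) = -1*1210 = -1210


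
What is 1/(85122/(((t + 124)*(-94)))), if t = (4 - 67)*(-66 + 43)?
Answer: -73931/42561 ≈ -1.7371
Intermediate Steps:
t = 1449 (t = -63*(-23) = 1449)
1/(85122/(((t + 124)*(-94)))) = 1/(85122/(((1449 + 124)*(-94)))) = 1/(85122/((1573*(-94)))) = 1/(85122/(-147862)) = 1/(85122*(-1/147862)) = 1/(-42561/73931) = -73931/42561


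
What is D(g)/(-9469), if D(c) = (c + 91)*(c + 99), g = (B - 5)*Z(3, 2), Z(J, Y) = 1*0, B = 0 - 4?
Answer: -9009/9469 ≈ -0.95142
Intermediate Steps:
B = -4
Z(J, Y) = 0
g = 0 (g = (-4 - 5)*0 = -9*0 = 0)
D(c) = (91 + c)*(99 + c)
D(g)/(-9469) = (9009 + 0**2 + 190*0)/(-9469) = (9009 + 0 + 0)*(-1/9469) = 9009*(-1/9469) = -9009/9469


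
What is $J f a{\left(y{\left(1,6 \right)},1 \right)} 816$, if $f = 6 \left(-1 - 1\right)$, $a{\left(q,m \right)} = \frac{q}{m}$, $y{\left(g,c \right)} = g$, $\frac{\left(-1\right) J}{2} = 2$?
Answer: $39168$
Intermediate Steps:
$J = -4$ ($J = \left(-2\right) 2 = -4$)
$f = -12$ ($f = 6 \left(-2\right) = -12$)
$J f a{\left(y{\left(1,6 \right)},1 \right)} 816 = \left(-4\right) \left(-12\right) 1 \cdot 1^{-1} \cdot 816 = 48 \cdot 1 \cdot 1 \cdot 816 = 48 \cdot 1 \cdot 816 = 48 \cdot 816 = 39168$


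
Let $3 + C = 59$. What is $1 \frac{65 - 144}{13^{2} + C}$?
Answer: $- \frac{79}{225} \approx -0.35111$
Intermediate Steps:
$C = 56$ ($C = -3 + 59 = 56$)
$1 \frac{65 - 144}{13^{2} + C} = 1 \frac{65 - 144}{13^{2} + 56} = 1 \left(- \frac{79}{169 + 56}\right) = 1 \left(- \frac{79}{225}\right) = - \frac{79}{225}$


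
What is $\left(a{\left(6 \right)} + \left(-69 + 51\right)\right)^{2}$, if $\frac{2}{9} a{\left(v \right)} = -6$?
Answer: $2025$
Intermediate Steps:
$a{\left(v \right)} = -27$ ($a{\left(v \right)} = \frac{9}{2} \left(-6\right) = -27$)
$\left(a{\left(6 \right)} + \left(-69 + 51\right)\right)^{2} = \left(-27 + \left(-69 + 51\right)\right)^{2} = \left(-27 - 18\right)^{2} = \left(-45\right)^{2} = 2025$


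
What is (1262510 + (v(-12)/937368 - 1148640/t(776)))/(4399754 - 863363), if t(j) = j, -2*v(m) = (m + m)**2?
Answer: 530827549174/1488635539871 ≈ 0.35659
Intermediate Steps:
v(m) = -2*m**2 (v(m) = -(m + m)**2/2 = -4*m**2/2 = -2*m**2)
(1262510 + (v(-12)/937368 - 1148640/t(776)))/(4399754 - 863363) = (1262510 + (-2*(-12)**2/937368 - 1148640/776))/(4399754 - 863363) = (1262510 + (-2*144*(1/937368) - 1148640*1/776))/3536391 = (1262510 + (-288*1/937368 - 143580/97))*(1/3536391) = (1262510 + (-4/13019 - 143580/97))*(1/3536391) = (1262510 - 1869268408/1262843)*(1/3536391) = (1592482647522/1262843)*(1/3536391) = 530827549174/1488635539871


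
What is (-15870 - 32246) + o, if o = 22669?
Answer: -25447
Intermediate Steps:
(-15870 - 32246) + o = (-15870 - 32246) + 22669 = -48116 + 22669 = -25447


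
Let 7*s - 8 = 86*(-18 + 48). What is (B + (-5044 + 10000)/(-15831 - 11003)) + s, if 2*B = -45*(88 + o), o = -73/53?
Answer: -15724375705/9955414 ≈ -1579.5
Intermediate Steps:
o = -73/53 (o = -73*1/53 = -73/53 ≈ -1.3774)
s = 2588/7 (s = 8/7 + (86*(-18 + 48))/7 = 8/7 + (86*30)/7 = 8/7 + (⅐)*2580 = 8/7 + 2580/7 = 2588/7 ≈ 369.71)
B = -206595/106 (B = (-45*(88 - 73/53))/2 = (-45*4591/53)/2 = (½)*(-206595/53) = -206595/106 ≈ -1949.0)
(B + (-5044 + 10000)/(-15831 - 11003)) + s = (-206595/106 + (-5044 + 10000)/(-15831 - 11003)) + 2588/7 = (-206595/106 + 4956/(-26834)) + 2588/7 = (-206595/106 + 4956*(-1/26834)) + 2588/7 = (-206595/106 - 2478/13417) + 2588/7 = -2772147783/1422202 + 2588/7 = -15724375705/9955414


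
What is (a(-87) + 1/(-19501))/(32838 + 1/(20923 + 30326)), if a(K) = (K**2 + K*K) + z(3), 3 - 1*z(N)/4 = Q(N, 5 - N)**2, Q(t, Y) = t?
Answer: 15105033553137/32818518843163 ≈ 0.46026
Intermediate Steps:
z(N) = 12 - 4*N**2
a(K) = -24 + 2*K**2 (a(K) = (K**2 + K*K) + (12 - 4*3**2) = (K**2 + K**2) + (12 - 4*9) = 2*K**2 + (12 - 36) = 2*K**2 - 24 = -24 + 2*K**2)
(a(-87) + 1/(-19501))/(32838 + 1/(20923 + 30326)) = ((-24 + 2*(-87)**2) + 1/(-19501))/(32838 + 1/(20923 + 30326)) = ((-24 + 2*7569) - 1/19501)/(32838 + 1/51249) = ((-24 + 15138) - 1/19501)/(32838 + 1/51249) = (15114 - 1/19501)/(1682914663/51249) = (294738113/19501)*(51249/1682914663) = 15105033553137/32818518843163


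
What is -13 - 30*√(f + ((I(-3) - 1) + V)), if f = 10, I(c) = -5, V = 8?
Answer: -13 - 60*√3 ≈ -116.92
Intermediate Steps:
-13 - 30*√(f + ((I(-3) - 1) + V)) = -13 - 30*√(10 + ((-5 - 1) + 8)) = -13 - 30*√(10 + (-6 + 8)) = -13 - 30*√(10 + 2) = -13 - 60*√3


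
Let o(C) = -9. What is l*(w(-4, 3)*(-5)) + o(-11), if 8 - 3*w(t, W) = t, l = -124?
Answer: 2471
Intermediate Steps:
w(t, W) = 8/3 - t/3
l*(w(-4, 3)*(-5)) + o(-11) = -124*(8/3 - ⅓*(-4))*(-5) - 9 = -124*(8/3 + 4/3)*(-5) - 9 = -496*(-5) - 9 = -124*(-20) - 9 = 2480 - 9 = 2471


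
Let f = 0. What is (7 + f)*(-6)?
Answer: -42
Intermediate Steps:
(7 + f)*(-6) = (7 + 0)*(-6) = 7*(-6) = -42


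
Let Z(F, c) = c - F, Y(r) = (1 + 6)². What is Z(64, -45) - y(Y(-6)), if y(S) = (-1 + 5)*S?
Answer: -305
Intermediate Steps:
Y(r) = 49 (Y(r) = 7² = 49)
y(S) = 4*S
Z(64, -45) - y(Y(-6)) = (-45 - 1*64) - 4*49 = (-45 - 64) - 1*196 = -109 - 196 = -305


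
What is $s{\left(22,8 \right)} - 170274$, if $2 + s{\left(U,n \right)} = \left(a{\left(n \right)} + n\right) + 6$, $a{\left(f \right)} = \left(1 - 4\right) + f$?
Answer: $-170257$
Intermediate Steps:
$a{\left(f \right)} = -3 + f$
$s{\left(U,n \right)} = 1 + 2 n$ ($s{\left(U,n \right)} = -2 + \left(\left(\left(-3 + n\right) + n\right) + 6\right) = -2 + \left(\left(-3 + 2 n\right) + 6\right) = -2 + \left(3 + 2 n\right) = 1 + 2 n$)
$s{\left(22,8 \right)} - 170274 = \left(1 + 2 \cdot 8\right) - 170274 = \left(1 + 16\right) - 170274 = 17 - 170274 = -170257$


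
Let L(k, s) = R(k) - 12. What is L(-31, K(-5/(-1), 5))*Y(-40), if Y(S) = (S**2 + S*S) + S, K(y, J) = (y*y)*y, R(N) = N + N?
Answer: -233840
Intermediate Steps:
R(N) = 2*N
K(y, J) = y**3 (K(y, J) = y**2*y = y**3)
L(k, s) = -12 + 2*k (L(k, s) = 2*k - 12 = -12 + 2*k)
Y(S) = S + 2*S**2 (Y(S) = (S**2 + S**2) + S = 2*S**2 + S = S + 2*S**2)
L(-31, K(-5/(-1), 5))*Y(-40) = (-12 + 2*(-31))*(-40*(1 + 2*(-40))) = (-12 - 62)*(-40*(1 - 80)) = -(-2960)*(-79) = -74*3160 = -233840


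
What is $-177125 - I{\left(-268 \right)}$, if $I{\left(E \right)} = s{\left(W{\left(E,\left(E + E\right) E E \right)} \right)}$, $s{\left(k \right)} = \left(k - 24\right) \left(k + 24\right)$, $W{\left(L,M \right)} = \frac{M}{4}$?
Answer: $-92629383517605$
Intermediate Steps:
$W{\left(L,M \right)} = \frac{M}{4}$ ($W{\left(L,M \right)} = M \frac{1}{4} = \frac{M}{4}$)
$s{\left(k \right)} = \left(-24 + k\right) \left(24 + k\right)$
$I{\left(E \right)} = -576 + \frac{E^{6}}{4}$ ($I{\left(E \right)} = -576 + \left(\frac{\left(E + E\right) E E}{4}\right)^{2} = -576 + \left(\frac{2 E E E}{4}\right)^{2} = -576 + \left(\frac{2 E^{2} E}{4}\right)^{2} = -576 + \left(\frac{2 E^{3}}{4}\right)^{2} = -576 + \left(\frac{E^{3}}{2}\right)^{2} = -576 + \frac{E^{6}}{4}$)
$-177125 - I{\left(-268 \right)} = -177125 - \left(-576 + \frac{\left(-268\right)^{6}}{4}\right) = -177125 - \left(-576 + \frac{1}{4} \cdot 370517533364224\right) = -177125 - \left(-576 + 92629383341056\right) = -177125 - 92629383340480 = -92629383517605$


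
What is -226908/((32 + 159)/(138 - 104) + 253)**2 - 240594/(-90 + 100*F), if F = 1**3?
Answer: -344529500459/14317935 ≈ -24063.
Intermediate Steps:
F = 1
-226908/((32 + 159)/(138 - 104) + 253)**2 - 240594/(-90 + 100*F) = -226908/((32 + 159)/(138 - 104) + 253)**2 - 240594/(-90 + 100*1) = -226908/(191/34 + 253)**2 - 240594/(-90 + 100) = -226908/(191*(1/34) + 253)**2 - 240594/10 = -226908/(191/34 + 253)**2 - 240594*1/10 = -226908/((8793/34)**2) - 120297/5 = -226908/77316849/1156 - 120297/5 = -226908*1156/77316849 - 120297/5 = -9715024/2863587 - 120297/5 = -344529500459/14317935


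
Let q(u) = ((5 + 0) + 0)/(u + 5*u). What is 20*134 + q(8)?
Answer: 128645/48 ≈ 2680.1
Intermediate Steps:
q(u) = 5/(6*u) (q(u) = (5 + 0)/((6*u)) = 5*(1/(6*u)) = 5/(6*u))
20*134 + q(8) = 20*134 + (⅚)/8 = 2680 + (⅚)*(⅛) = 2680 + 5/48 = 128645/48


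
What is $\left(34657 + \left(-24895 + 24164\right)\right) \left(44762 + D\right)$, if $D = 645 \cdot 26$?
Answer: $2087534632$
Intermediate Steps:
$D = 16770$
$\left(34657 + \left(-24895 + 24164\right)\right) \left(44762 + D\right) = \left(34657 + \left(-24895 + 24164\right)\right) \left(44762 + 16770\right) = \left(34657 - 731\right) 61532 = 33926 \cdot 61532 = 2087534632$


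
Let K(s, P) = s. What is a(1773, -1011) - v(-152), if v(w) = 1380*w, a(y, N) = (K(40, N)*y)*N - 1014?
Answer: -71491374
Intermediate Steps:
a(y, N) = -1014 + 40*N*y (a(y, N) = (40*y)*N - 1014 = 40*N*y - 1014 = -1014 + 40*N*y)
a(1773, -1011) - v(-152) = (-1014 + 40*(-1011)*1773) - 1380*(-152) = (-1014 - 71700120) - 1*(-209760) = -71701134 + 209760 = -71491374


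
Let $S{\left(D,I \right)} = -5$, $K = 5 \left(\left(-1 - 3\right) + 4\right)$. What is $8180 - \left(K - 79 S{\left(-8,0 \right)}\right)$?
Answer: $7785$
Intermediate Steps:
$K = 0$ ($K = 5 \left(-4 + 4\right) = 5 \cdot 0 = 0$)
$8180 - \left(K - 79 S{\left(-8,0 \right)}\right) = 8180 - \left(0 - -395\right) = 8180 - \left(0 + 395\right) = 8180 - 395 = 7785$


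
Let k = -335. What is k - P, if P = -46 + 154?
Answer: -443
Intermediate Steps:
P = 108
k - P = -335 - 1*108 = -335 - 108 = -443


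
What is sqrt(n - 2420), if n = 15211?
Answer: sqrt(12791) ≈ 113.10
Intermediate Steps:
sqrt(n - 2420) = sqrt(15211 - 2420) = sqrt(12791)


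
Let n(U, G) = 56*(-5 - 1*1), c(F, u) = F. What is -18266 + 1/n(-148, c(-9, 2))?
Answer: -6137377/336 ≈ -18266.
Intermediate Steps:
n(U, G) = -336 (n(U, G) = 56*(-5 - 1) = 56*(-6) = -336)
-18266 + 1/n(-148, c(-9, 2)) = -18266 + 1/(-336) = -18266 - 1/336 = -6137377/336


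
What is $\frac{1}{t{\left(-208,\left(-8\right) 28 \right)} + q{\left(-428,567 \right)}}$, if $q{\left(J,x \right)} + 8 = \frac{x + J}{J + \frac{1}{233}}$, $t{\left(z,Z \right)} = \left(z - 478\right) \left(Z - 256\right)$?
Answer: $\frac{99723}{32835959269} \approx 3.037 \cdot 10^{-6}$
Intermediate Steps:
$t{\left(z,Z \right)} = \left(-478 + z\right) \left(-256 + Z\right)$
$q{\left(J,x \right)} = -8 + \frac{J + x}{\frac{1}{233} + J}$ ($q{\left(J,x \right)} = -8 + \frac{x + J}{J + \frac{1}{233}} = -8 + \frac{J + x}{J + \frac{1}{233}} = -8 + \frac{J + x}{\frac{1}{233} + J}$)
$\frac{1}{t{\left(-208,\left(-8\right) 28 \right)} + q{\left(-428,567 \right)}} = \frac{1}{\left(122368 - 478 \left(\left(-8\right) 28\right) - -53248 + \left(-8\right) 28 \left(-208\right)\right) + \frac{-8 - -698068 + 233 \cdot 567}{1 + 233 \left(-428\right)}} = \frac{1}{\left(122368 - -107072 + 53248 - -46592\right) + \frac{-8 + 698068 + 132111}{1 - 99724}} = \frac{1}{\left(122368 + 107072 + 53248 + 46592\right) + \frac{1}{-99723} \cdot 830171} = \frac{1}{329280 - \frac{830171}{99723}} = \frac{1}{\frac{32835959269}{99723}} = \frac{99723}{32835959269}$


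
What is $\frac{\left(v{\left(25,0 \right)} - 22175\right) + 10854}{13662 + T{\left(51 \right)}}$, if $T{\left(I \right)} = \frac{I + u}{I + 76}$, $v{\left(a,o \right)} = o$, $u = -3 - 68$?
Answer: $- \frac{1437767}{1735054} \approx -0.82866$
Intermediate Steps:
$u = -71$
$T{\left(I \right)} = \frac{-71 + I}{76 + I}$ ($T{\left(I \right)} = \frac{I - 71}{I + 76} = \frac{-71 + I}{76 + I}$)
$\frac{\left(v{\left(25,0 \right)} - 22175\right) + 10854}{13662 + T{\left(51 \right)}} = \frac{\left(0 - 22175\right) + 10854}{13662 + \frac{-71 + 51}{76 + 51}} = \frac{\left(0 - 22175\right) + 10854}{13662 + \frac{1}{127} \left(-20\right)} = \frac{-22175 + 10854}{13662 + \frac{1}{127} \left(-20\right)} = - \frac{11321}{13662 - \frac{20}{127}} = - \frac{11321}{\frac{1735054}{127}} = \left(-11321\right) \frac{127}{1735054} = - \frac{1437767}{1735054}$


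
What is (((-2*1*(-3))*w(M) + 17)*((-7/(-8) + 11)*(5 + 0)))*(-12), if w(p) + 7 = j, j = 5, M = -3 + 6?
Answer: -7125/2 ≈ -3562.5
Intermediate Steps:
M = 3
w(p) = -2 (w(p) = -7 + 5 = -2)
(((-2*1*(-3))*w(M) + 17)*((-7/(-8) + 11)*(5 + 0)))*(-12) = (((-2*1*(-3))*(-2) + 17)*((-7/(-8) + 11)*(5 + 0)))*(-12) = ((-2*(-3)*(-2) + 17)*((-7*(-1/8) + 11)*5))*(-12) = ((6*(-2) + 17)*((7/8 + 11)*5))*(-12) = ((-12 + 17)*((95/8)*5))*(-12) = (5*(475/8))*(-12) = (2375/8)*(-12) = -7125/2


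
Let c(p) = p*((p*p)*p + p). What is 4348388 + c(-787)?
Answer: 383622925918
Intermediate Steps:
c(p) = p*(p + p³) (c(p) = p*(p²*p + p) = p*(p³ + p) = p*(p + p³))
4348388 + c(-787) = 4348388 + ((-787)² + (-787)⁴) = 4348388 + (619369 + 383617958161) = 4348388 + 383618577530 = 383622925918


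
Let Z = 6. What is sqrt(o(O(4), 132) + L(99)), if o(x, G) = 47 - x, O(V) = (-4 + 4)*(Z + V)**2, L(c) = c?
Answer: sqrt(146) ≈ 12.083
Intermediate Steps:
O(V) = 0 (O(V) = (-4 + 4)*(6 + V)**2 = 0*(6 + V)**2 = 0)
sqrt(o(O(4), 132) + L(99)) = sqrt((47 - 1*0) + 99) = sqrt((47 + 0) + 99) = sqrt(47 + 99) = sqrt(146)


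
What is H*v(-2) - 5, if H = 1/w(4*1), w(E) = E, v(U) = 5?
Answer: -15/4 ≈ -3.7500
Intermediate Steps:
H = ¼ (H = 1/(4*1) = 1/4 = ¼ ≈ 0.25000)
H*v(-2) - 5 = (¼)*5 - 5 = 5/4 - 5 = -15/4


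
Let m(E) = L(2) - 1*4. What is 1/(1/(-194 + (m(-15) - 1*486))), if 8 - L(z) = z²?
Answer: -680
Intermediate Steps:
L(z) = 8 - z²
m(E) = 0 (m(E) = (8 - 1*2²) - 1*4 = (8 - 1*4) - 4 = (8 - 4) - 4 = 4 - 4 = 0)
1/(1/(-194 + (m(-15) - 1*486))) = 1/(1/(-194 + (0 - 1*486))) = 1/(1/(-194 + (0 - 486))) = 1/(1/(-194 - 486)) = 1/(1/(-680)) = 1/(-1/680) = -680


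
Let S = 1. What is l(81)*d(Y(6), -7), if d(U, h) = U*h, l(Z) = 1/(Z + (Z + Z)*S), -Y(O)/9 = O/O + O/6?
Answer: 14/27 ≈ 0.51852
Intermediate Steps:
Y(O) = -9 - 3*O/2 (Y(O) = -9*(O/O + O/6) = -9*(1 + O*(1/6)) = -9*(1 + O/6) = -9 - 3*O/2)
l(Z) = 1/(3*Z) (l(Z) = 1/(Z + (Z + Z)*1) = 1/(Z + (2*Z)*1) = 1/(Z + 2*Z) = 1/(3*Z))
l(81)*d(Y(6), -7) = ((1/3)/81)*((-9 - 3/2*6)*(-7)) = ((1/3)*(1/81))*((-9 - 9)*(-7)) = (-18*(-7))/243 = (1/243)*126 = 14/27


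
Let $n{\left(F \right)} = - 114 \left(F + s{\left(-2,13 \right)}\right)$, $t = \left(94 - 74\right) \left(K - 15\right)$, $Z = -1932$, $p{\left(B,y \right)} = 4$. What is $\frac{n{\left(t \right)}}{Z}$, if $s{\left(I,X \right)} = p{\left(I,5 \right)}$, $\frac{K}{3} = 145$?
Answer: $\frac{79838}{161} \approx 495.89$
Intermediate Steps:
$K = 435$ ($K = 3 \cdot 145 = 435$)
$s{\left(I,X \right)} = 4$
$t = 8400$ ($t = \left(94 - 74\right) \left(435 - 15\right) = 20 \cdot 420 = 8400$)
$n{\left(F \right)} = -456 - 114 F$ ($n{\left(F \right)} = - 114 \left(F + 4\right) = - 114 \left(4 + F\right) = -456 - 114 F$)
$\frac{n{\left(t \right)}}{Z} = \frac{-456 - 957600}{-1932} = \left(-456 - 957600\right) \left(- \frac{1}{1932}\right) = \left(-958056\right) \left(- \frac{1}{1932}\right) = \frac{79838}{161}$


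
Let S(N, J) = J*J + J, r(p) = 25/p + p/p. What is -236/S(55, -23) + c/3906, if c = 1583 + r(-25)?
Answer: -60409/988218 ≈ -0.061129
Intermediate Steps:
r(p) = 1 + 25/p (r(p) = 25/p + 1 = 1 + 25/p)
S(N, J) = J + J**2 (S(N, J) = J**2 + J = J + J**2)
c = 1583 (c = 1583 + (25 - 25)/(-25) = 1583 - 1/25*0 = 1583 + 0 = 1583)
-236/S(55, -23) + c/3906 = -236*(-1/(23*(1 - 23))) + 1583/3906 = -236/((-23*(-22))) + 1583*(1/3906) = -236/506 + 1583/3906 = -236*1/506 + 1583/3906 = -118/253 + 1583/3906 = -60409/988218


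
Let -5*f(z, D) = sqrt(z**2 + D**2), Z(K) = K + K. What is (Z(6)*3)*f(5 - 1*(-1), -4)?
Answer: -72*sqrt(13)/5 ≈ -51.920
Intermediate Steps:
Z(K) = 2*K
f(z, D) = -sqrt(D**2 + z**2)/5 (f(z, D) = -sqrt(z**2 + D**2)/5 = -sqrt(D**2 + z**2)/5)
(Z(6)*3)*f(5 - 1*(-1), -4) = ((2*6)*3)*(-sqrt((-4)**2 + (5 - 1*(-1))**2)/5) = (12*3)*(-sqrt(16 + (5 + 1)**2)/5) = 36*(-sqrt(16 + 6**2)/5) = 36*(-sqrt(16 + 36)/5) = 36*(-2*sqrt(13)/5) = -72*sqrt(13)/5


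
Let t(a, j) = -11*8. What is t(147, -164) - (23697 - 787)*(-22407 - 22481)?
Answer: 1028383992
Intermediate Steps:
t(a, j) = -88
t(147, -164) - (23697 - 787)*(-22407 - 22481) = -88 - (23697 - 787)*(-22407 - 22481) = -88 - 22910*(-44888) = -88 - 1*(-1028384080) = -88 + 1028384080 = 1028383992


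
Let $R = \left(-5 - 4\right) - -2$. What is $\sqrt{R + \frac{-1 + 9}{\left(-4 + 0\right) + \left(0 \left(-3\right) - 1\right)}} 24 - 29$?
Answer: $-29 + \frac{24 i \sqrt{215}}{5} \approx -29.0 + 70.382 i$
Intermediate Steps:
$R = -7$ ($R = -9 + 2 = -7$)
$\sqrt{R + \frac{-1 + 9}{\left(-4 + 0\right) + \left(0 \left(-3\right) - 1\right)}} 24 - 29 = \sqrt{-7 + \frac{-1 + 9}{\left(-4 + 0\right) + \left(0 \left(-3\right) - 1\right)}} 24 - 29 = \sqrt{-7 + \frac{8}{-4 + \left(0 - 1\right)}} 24 - 29 = \sqrt{-7 + \frac{8}{-4 - 1}} \cdot 24 - 29 = \sqrt{-7 + \frac{8}{-5}} \cdot 24 - 29 = \sqrt{-7 + 8 \left(- \frac{1}{5}\right)} 24 - 29 = \sqrt{-7 - \frac{8}{5}} \cdot 24 - 29 = \sqrt{- \frac{43}{5}} \cdot 24 - 29 = \frac{i \sqrt{215}}{5} \cdot 24 - 29 = \frac{24 i \sqrt{215}}{5} - 29 = -29 + \frac{24 i \sqrt{215}}{5}$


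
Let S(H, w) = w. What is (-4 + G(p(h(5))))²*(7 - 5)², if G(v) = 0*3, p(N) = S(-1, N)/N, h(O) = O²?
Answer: 64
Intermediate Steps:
p(N) = 1 (p(N) = N/N = 1)
G(v) = 0
(-4 + G(p(h(5))))²*(7 - 5)² = (-4 + 0)²*(7 - 5)² = (-4)²*2² = 16*4 = 64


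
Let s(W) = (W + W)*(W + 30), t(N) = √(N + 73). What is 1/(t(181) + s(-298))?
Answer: 79864/12756516865 - √254/25513033730 ≈ 6.2600e-6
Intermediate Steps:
t(N) = √(73 + N)
s(W) = 2*W*(30 + W) (s(W) = (2*W)*(30 + W) = 2*W*(30 + W))
1/(t(181) + s(-298)) = 1/(√(73 + 181) + 2*(-298)*(30 - 298)) = 1/(√254 + 2*(-298)*(-268)) = 1/(√254 + 159728) = 1/(159728 + √254)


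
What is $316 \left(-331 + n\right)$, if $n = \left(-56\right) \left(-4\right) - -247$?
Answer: $44240$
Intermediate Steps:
$n = 471$ ($n = 224 + 247 = 471$)
$316 \left(-331 + n\right) = 316 \left(-331 + 471\right) = 316 \cdot 140 = 44240$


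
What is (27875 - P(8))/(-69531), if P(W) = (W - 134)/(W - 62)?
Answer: -83618/208593 ≈ -0.40087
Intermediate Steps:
P(W) = (-134 + W)/(-62 + W)
(27875 - P(8))/(-69531) = (27875 - (-134 + 8)/(-62 + 8))/(-69531) = (27875 - (-126)/(-54))*(-1/69531) = (27875 - (-1)*(-126)/54)*(-1/69531) = (27875 - 1*7/3)*(-1/69531) = (27875 - 7/3)*(-1/69531) = (83618/3)*(-1/69531) = -83618/208593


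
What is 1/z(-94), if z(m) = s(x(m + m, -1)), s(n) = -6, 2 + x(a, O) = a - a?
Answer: -1/6 ≈ -0.16667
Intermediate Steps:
x(a, O) = -2 (x(a, O) = -2 + (a - a) = -2 + 0 = -2)
z(m) = -6
1/z(-94) = 1/(-6) = -1/6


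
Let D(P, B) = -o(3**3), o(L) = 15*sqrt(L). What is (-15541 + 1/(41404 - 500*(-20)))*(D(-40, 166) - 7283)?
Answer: 5818167027329/51404 + 35949130335*sqrt(3)/51404 ≈ 1.1440e+8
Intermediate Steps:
D(P, B) = -45*sqrt(3) (D(P, B) = -15*sqrt(3**3) = -15*sqrt(27) = -15*3*sqrt(3) = -45*sqrt(3))
(-15541 + 1/(41404 - 500*(-20)))*(D(-40, 166) - 7283) = (-15541 + 1/(41404 - 500*(-20)))*(-45*sqrt(3) - 7283) = (-15541 + 1/(41404 + 10000))*(-7283 - 45*sqrt(3)) = (-15541 + 1/51404)*(-7283 - 45*sqrt(3)) = -798869563*(-7283 - 45*sqrt(3))/51404 = 5818167027329/51404 + 35949130335*sqrt(3)/51404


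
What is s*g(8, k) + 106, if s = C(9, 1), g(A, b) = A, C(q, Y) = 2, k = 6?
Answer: 122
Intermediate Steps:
s = 2
s*g(8, k) + 106 = 2*8 + 106 = 16 + 106 = 122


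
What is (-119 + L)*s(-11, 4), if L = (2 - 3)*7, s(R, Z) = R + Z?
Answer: 882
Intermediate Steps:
L = -7 (L = -1*7 = -7)
(-119 + L)*s(-11, 4) = (-119 - 7)*(-11 + 4) = -126*(-7) = 882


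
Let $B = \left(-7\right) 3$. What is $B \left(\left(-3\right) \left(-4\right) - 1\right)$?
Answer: $-231$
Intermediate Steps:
$B = -21$
$B \left(\left(-3\right) \left(-4\right) - 1\right) = - 21 \left(\left(-3\right) \left(-4\right) - 1\right) = - 21 \left(12 - 1\right) = \left(-21\right) 11 = -231$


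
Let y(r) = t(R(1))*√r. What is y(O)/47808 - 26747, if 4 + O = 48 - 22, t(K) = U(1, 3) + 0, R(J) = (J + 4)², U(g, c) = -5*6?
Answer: -26747 - 5*√22/7968 ≈ -26747.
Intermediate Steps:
U(g, c) = -30
R(J) = (4 + J)²
t(K) = -30 (t(K) = -30 + 0 = -30)
O = 22 (O = -4 + (48 - 22) = -4 + 26 = 22)
y(r) = -30*√r
y(O)/47808 - 26747 = -30*√22/47808 - 26747 = -30*√22*(1/47808) - 26747 = -5*√22/7968 - 26747 = -26747 - 5*√22/7968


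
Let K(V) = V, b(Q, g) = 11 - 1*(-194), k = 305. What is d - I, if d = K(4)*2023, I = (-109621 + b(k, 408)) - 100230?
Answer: 217738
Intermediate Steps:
b(Q, g) = 205 (b(Q, g) = 11 + 194 = 205)
I = -209646 (I = (-109621 + 205) - 100230 = -109416 - 100230 = -209646)
d = 8092 (d = 4*2023 = 8092)
d - I = 8092 - 1*(-209646) = 8092 + 209646 = 217738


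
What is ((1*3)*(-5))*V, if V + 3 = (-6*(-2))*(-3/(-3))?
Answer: -135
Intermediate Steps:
V = 9 (V = -3 + (-6*(-2))*(-3/(-3)) = -3 + 12*(-3*(-1/3)) = -3 + 12*1 = -3 + 12 = 9)
((1*3)*(-5))*V = ((1*3)*(-5))*9 = (3*(-5))*9 = -15*9 = -135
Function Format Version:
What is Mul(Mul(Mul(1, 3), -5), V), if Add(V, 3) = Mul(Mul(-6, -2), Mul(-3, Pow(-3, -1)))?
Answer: -135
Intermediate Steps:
V = 9 (V = Add(-3, Mul(Mul(-6, -2), Mul(-3, Pow(-3, -1)))) = Add(-3, Mul(12, Mul(-3, Rational(-1, 3)))) = Add(-3, Mul(12, 1)) = Add(-3, 12) = 9)
Mul(Mul(Mul(1, 3), -5), V) = Mul(Mul(Mul(1, 3), -5), 9) = Mul(Mul(3, -5), 9) = Mul(-15, 9) = -135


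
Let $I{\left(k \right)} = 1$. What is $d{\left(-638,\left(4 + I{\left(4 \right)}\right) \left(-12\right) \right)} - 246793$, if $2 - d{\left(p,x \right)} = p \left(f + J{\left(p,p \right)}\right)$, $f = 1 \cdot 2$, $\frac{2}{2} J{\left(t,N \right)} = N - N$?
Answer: $-245515$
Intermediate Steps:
$J{\left(t,N \right)} = 0$ ($J{\left(t,N \right)} = N - N = 0$)
$f = 2$
$d{\left(p,x \right)} = 2 - 2 p$ ($d{\left(p,x \right)} = 2 - p \left(2 + 0\right) = 2 - p 2 = 2 - 2 p$)
$d{\left(-638,\left(4 + I{\left(4 \right)}\right) \left(-12\right) \right)} - 246793 = \left(2 - -1276\right) - 246793 = \left(2 + 1276\right) - 246793 = 1278 - 246793 = -245515$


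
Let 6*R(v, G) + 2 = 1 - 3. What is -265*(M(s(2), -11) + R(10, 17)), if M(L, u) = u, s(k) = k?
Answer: 9275/3 ≈ 3091.7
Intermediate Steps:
R(v, G) = -2/3 (R(v, G) = -1/3 + (1 - 3)/6 = -1/3 + (1/6)*(-2) = -1/3 - 1/3 = -2/3)
-265*(M(s(2), -11) + R(10, 17)) = -265*(-11 - 2/3) = -265*(-35/3) = 9275/3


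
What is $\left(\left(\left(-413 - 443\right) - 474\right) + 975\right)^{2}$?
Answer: $126025$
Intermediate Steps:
$\left(\left(\left(-413 - 443\right) - 474\right) + 975\right)^{2} = \left(\left(-856 - 474\right) + 975\right)^{2} = \left(-1330 + 975\right)^{2} = \left(-355\right)^{2} = 126025$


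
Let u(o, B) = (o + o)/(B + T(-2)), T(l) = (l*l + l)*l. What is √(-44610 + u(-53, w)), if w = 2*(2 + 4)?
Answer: I*√178493/2 ≈ 211.24*I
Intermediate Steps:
w = 12 (w = 2*6 = 12)
T(l) = l*(l + l²) (T(l) = (l² + l)*l = (l + l²)*l = l*(l + l²))
u(o, B) = 2*o/(-4 + B) (u(o, B) = (o + o)/(B + (-2)²*(1 - 2)) = (2*o)/(B + 4*(-1)) = (2*o)/(B - 4) = (2*o)/(-4 + B) = 2*o/(-4 + B))
√(-44610 + u(-53, w)) = √(-44610 + 2*(-53)/(-4 + 12)) = √(-44610 + 2*(-53)/8) = √(-44610 + 2*(-53)*(⅛)) = √(-44610 - 53/4) = √(-178493/4) = I*√178493/2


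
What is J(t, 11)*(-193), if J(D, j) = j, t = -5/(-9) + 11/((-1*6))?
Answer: -2123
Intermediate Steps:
t = -23/18 (t = -5*(-1/9) + 11/(-6) = 5/9 + 11*(-1/6) = 5/9 - 11/6 = -23/18 ≈ -1.2778)
J(t, 11)*(-193) = 11*(-193) = -2123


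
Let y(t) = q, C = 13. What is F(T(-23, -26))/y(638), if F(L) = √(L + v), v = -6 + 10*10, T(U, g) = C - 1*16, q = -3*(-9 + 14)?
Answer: -√91/15 ≈ -0.63596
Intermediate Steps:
q = -15 (q = -3*5 = -15)
T(U, g) = -3 (T(U, g) = 13 - 1*16 = 13 - 16 = -3)
v = 94 (v = -6 + 100 = 94)
y(t) = -15
F(L) = √(94 + L) (F(L) = √(L + 94) = √(94 + L))
F(T(-23, -26))/y(638) = √(94 - 3)/(-15) = √91*(-1/15) = -√91/15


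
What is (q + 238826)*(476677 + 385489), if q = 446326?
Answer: 590714759232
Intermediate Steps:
(q + 238826)*(476677 + 385489) = (446326 + 238826)*(476677 + 385489) = 685152*862166 = 590714759232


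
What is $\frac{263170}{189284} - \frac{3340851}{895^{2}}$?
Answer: $- \frac{210781945717}{75810608050} \approx -2.7804$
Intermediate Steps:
$\frac{263170}{189284} - \frac{3340851}{895^{2}} = 263170 \cdot \frac{1}{189284} - \frac{3340851}{801025} = \frac{131585}{94642} - \frac{3340851}{801025} = - \frac{210781945717}{75810608050}$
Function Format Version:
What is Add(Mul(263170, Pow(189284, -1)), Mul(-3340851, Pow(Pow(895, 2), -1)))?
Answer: Rational(-210781945717, 75810608050) ≈ -2.7804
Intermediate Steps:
Add(Mul(263170, Pow(189284, -1)), Mul(-3340851, Pow(Pow(895, 2), -1))) = Add(Mul(263170, Rational(1, 189284)), Mul(-3340851, Pow(801025, -1))) = Add(Rational(131585, 94642), Mul(-3340851, Rational(1, 801025))) = Add(Rational(131585, 94642), Rational(-3340851, 801025)) = Rational(-210781945717, 75810608050)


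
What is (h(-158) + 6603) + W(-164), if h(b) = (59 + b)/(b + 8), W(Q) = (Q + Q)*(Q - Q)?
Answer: 330183/50 ≈ 6603.7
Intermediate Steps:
W(Q) = 0 (W(Q) = (2*Q)*0 = 0)
h(b) = (59 + b)/(8 + b)
(h(-158) + 6603) + W(-164) = ((59 - 158)/(8 - 158) + 6603) + 0 = (-99/(-150) + 6603) + 0 = (-1/150*(-99) + 6603) + 0 = (33/50 + 6603) + 0 = 330183/50 + 0 = 330183/50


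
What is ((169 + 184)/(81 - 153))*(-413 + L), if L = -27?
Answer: 19415/9 ≈ 2157.2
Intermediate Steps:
((169 + 184)/(81 - 153))*(-413 + L) = ((169 + 184)/(81 - 153))*(-413 - 27) = (353/(-72))*(-440) = (353*(-1/72))*(-440) = -353/72*(-440) = 19415/9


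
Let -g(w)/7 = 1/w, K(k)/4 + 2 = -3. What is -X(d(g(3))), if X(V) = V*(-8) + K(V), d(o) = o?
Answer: 4/3 ≈ 1.3333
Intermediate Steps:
K(k) = -20 (K(k) = -8 + 4*(-3) = -8 - 12 = -20)
g(w) = -7/w
X(V) = -20 - 8*V (X(V) = V*(-8) - 20 = -8*V - 20 = -20 - 8*V)
-X(d(g(3))) = -(-20 - (-56)/3) = -(-20 - 8*(-7/3)) = -(-20 + 56/3) = -1*(-4/3) = 4/3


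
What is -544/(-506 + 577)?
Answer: -544/71 ≈ -7.6620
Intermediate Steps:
-544/(-506 + 577) = -544/71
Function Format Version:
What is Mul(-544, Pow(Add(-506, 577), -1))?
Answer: Rational(-544, 71) ≈ -7.6620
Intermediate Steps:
Mul(-544, Pow(Add(-506, 577), -1)) = Mul(-544, Pow(71, -1)) = Mul(-544, Rational(1, 71)) = Rational(-544, 71)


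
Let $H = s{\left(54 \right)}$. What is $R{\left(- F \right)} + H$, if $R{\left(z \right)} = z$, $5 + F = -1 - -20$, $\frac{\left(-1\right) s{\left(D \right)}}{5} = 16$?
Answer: $-94$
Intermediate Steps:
$s{\left(D \right)} = -80$ ($s{\left(D \right)} = \left(-5\right) 16 = -80$)
$F = 14$ ($F = -5 - -19 = -5 + \left(-1 + 20\right) = -5 + 19 = 14$)
$H = -80$
$R{\left(- F \right)} + H = \left(-1\right) 14 - 80 = -14 - 80 = -94$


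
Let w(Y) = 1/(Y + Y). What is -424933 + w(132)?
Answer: -112182311/264 ≈ -4.2493e+5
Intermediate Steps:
w(Y) = 1/(2*Y)
-424933 + w(132) = -424933 + (½)/132 = -424933 + (½)*(1/132) = -424933 + 1/264 = -112182311/264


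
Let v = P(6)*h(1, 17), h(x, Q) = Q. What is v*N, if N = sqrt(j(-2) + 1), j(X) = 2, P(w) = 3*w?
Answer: 306*sqrt(3) ≈ 530.01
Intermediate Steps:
v = 306 (v = (3*6)*17 = 18*17 = 306)
N = sqrt(3) (N = sqrt(2 + 1) = sqrt(3) ≈ 1.7320)
v*N = 306*sqrt(3)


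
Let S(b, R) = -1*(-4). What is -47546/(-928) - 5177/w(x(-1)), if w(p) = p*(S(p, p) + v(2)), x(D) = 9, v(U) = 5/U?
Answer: -2022815/54288 ≈ -37.261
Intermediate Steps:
S(b, R) = 4
w(p) = 13*p/2 (w(p) = p*(4 + 5/2) = p*(13/2) = 13*p/2)
-47546/(-928) - 5177/w(x(-1)) = -47546/(-928) - 5177/((13/2)*9) = -47546*(-1/928) - 5177/117/2 = 23773/464 - 5177*2/117 = 23773/464 - 10354/117 = -2022815/54288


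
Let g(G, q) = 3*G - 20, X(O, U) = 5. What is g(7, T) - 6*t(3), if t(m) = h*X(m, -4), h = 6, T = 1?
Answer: -179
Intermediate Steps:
g(G, q) = -20 + 3*G
t(m) = 30 (t(m) = 6*5 = 30)
g(7, T) - 6*t(3) = (-20 + 3*7) - 6*30 = (-20 + 21) - 180 = 1 - 1*180 = 1 - 180 = -179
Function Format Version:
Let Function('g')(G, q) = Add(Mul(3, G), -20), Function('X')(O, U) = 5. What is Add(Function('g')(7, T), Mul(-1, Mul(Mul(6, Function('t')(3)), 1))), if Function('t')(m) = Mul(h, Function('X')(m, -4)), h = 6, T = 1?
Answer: -179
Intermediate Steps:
Function('g')(G, q) = Add(-20, Mul(3, G))
Function('t')(m) = 30 (Function('t')(m) = Mul(6, 5) = 30)
Add(Function('g')(7, T), Mul(-1, Mul(Mul(6, Function('t')(3)), 1))) = Add(Add(-20, Mul(3, 7)), Mul(-1, Mul(Mul(6, 30), 1))) = Add(Add(-20, 21), Mul(-1, Mul(180, 1))) = Add(1, Mul(-1, 180)) = Add(1, -180) = -179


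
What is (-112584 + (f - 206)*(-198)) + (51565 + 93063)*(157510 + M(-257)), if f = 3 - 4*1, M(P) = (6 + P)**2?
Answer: 31891993310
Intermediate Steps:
f = -1 (f = 3 - 4 = -1)
(-112584 + (f - 206)*(-198)) + (51565 + 93063)*(157510 + M(-257)) = (-112584 + (-1 - 206)*(-198)) + (51565 + 93063)*(157510 + (6 - 257)**2) = (-112584 - 207*(-198)) + 144628*(157510 + (-251)**2) = (-112584 + 40986) + 144628*(157510 + 63001) = -71598 + 144628*220511 = -71598 + 31892064908 = 31891993310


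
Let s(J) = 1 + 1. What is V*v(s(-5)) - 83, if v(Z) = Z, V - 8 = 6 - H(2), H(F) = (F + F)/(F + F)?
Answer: -57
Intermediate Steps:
H(F) = 1 (H(F) = (2*F)/((2*F)) = (2*F)*(1/(2*F)) = 1)
V = 13 (V = 8 + (6 - 1*1) = 8 + (6 - 1) = 8 + 5 = 13)
s(J) = 2
V*v(s(-5)) - 83 = 13*2 - 83 = 26 - 83 = -57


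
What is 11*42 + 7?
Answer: 469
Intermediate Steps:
11*42 + 7 = 462 + 7 = 469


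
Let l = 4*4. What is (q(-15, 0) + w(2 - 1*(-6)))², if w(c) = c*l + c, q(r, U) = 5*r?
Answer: 3721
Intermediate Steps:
l = 16
w(c) = 17*c (w(c) = c*16 + c = 16*c + c = 17*c)
(q(-15, 0) + w(2 - 1*(-6)))² = (5*(-15) + 17*(2 - 1*(-6)))² = (-75 + 17*(2 + 6))² = (-75 + 17*8)² = (-75 + 136)² = 61² = 3721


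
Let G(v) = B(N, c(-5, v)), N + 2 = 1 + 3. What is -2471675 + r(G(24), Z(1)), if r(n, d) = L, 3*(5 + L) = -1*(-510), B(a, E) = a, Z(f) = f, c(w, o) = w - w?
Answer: -2471510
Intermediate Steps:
c(w, o) = 0
N = 2 (N = -2 + (1 + 3) = -2 + 4 = 2)
G(v) = 2
L = 165 (L = -5 + (-1*(-510))/3 = -5 + (1/3)*510 = -5 + 170 = 165)
r(n, d) = 165
-2471675 + r(G(24), Z(1)) = -2471675 + 165 = -2471510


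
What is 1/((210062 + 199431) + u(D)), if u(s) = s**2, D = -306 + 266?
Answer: 1/411093 ≈ 2.4325e-6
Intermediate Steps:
D = -40
1/((210062 + 199431) + u(D)) = 1/((210062 + 199431) + (-40)**2) = 1/(409493 + 1600) = 1/411093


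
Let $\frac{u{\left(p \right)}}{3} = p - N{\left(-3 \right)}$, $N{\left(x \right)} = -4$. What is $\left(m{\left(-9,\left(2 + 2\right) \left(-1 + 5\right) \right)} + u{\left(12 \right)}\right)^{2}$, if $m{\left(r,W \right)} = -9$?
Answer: $1521$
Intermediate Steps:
$u{\left(p \right)} = 12 + 3 p$ ($u{\left(p \right)} = 3 \left(p - -4\right) = 3 \left(p + 4\right) = 3 \left(4 + p\right) = 12 + 3 p$)
$\left(m{\left(-9,\left(2 + 2\right) \left(-1 + 5\right) \right)} + u{\left(12 \right)}\right)^{2} = \left(-9 + \left(12 + 3 \cdot 12\right)\right)^{2} = \left(-9 + \left(12 + 36\right)\right)^{2} = \left(-9 + 48\right)^{2} = 39^{2} = 1521$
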